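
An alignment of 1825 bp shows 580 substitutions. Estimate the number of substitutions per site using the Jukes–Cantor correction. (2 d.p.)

p = 580/1825 ≈ 0.317808.
d = −(3/4) ln(1 − 4p/3) = −0.75 ln(1 − 0.423744) = −0.75 ln(0.576256)
  = −0.75 × (-0.551203) = 0.413402 substitutions/site.

0.41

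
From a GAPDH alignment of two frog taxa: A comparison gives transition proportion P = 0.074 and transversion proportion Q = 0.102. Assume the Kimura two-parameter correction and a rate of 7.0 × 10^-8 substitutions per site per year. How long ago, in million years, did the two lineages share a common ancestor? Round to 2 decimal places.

1.43

Under the Kimura two-parameter model, d = −½ ln(1 − 2P − Q) − ¼ ln(1 − 2Q).
1 − 2P − Q = 0.75, giving −½ ln(0.75) = 0.143841.
1 − 2Q = 0.796, giving −¼ ln(0.796) = 0.057039.
d = 0.143841 + 0.057039 = 0.200880.
Under a molecular clock d = 2μt, so t = d/(2μ) = 0.200880 / (2 × 7.0 × 10^-8) = 1.43 million years.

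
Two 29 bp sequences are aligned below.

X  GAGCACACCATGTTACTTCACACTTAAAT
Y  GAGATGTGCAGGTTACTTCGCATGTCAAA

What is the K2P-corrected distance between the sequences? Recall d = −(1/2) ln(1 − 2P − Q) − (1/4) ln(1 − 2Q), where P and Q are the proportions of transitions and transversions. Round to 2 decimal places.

Of 29 sites, 2 differences are transitions and 9 are transversions, so P = 2/29 ≈ 0.068966 and Q = 9/29 ≈ 0.310345.
Under the Kimura two-parameter model, d = −½ ln(1 − 2P − Q) − ¼ ln(1 − 2Q).
1 − 2P − Q = 0.551723, giving −½ ln(0.551723) = 0.297355.
1 − 2Q = 0.37931, giving −¼ ln(0.37931) = 0.242350.
d = 0.297355 + 0.242350 = 0.539705.

0.54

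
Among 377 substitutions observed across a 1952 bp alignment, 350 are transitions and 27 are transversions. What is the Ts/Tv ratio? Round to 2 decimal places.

R = 350/27 = 12.962962… ≈ 12.96 (to 2 d.p.).

12.96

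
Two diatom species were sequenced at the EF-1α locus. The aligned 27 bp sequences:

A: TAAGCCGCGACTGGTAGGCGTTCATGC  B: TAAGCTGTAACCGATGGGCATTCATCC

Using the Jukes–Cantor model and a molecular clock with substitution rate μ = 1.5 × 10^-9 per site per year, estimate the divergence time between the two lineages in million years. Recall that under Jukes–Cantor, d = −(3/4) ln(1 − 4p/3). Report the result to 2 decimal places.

The sequences differ at 8 of 27 sites (6, 8, 9, 12, 14, 16, 20, 26), so p = 8/27 ≈ 0.296296.
d = −(3/4) ln(1 − 4p/3) = −0.75 ln(1 − 0.395061) = −0.75 ln(0.604939)
  = −0.75 × (-0.502628) = 0.376971 substitutions/site.
Under a molecular clock d = 2μt, so t = d/(2μ) = 0.376971 / (2 × 1.5 × 10^-9) = 125.66 million years.

125.66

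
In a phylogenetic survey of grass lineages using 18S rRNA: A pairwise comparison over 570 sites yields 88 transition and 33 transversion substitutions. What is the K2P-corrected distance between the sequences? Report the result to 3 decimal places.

0.259

P = 88/570 ≈ 0.154386 and Q = 33/570 ≈ 0.057895.
Under the Kimura two-parameter model, d = −½ ln(1 − 2P − Q) − ¼ ln(1 − 2Q).
1 − 2P − Q = 0.633333, giving −½ ln(0.633333) = 0.228379.
1 − 2Q = 0.88421, giving −¼ ln(0.88421) = 0.030765.
d = 0.228379 + 0.030765 = 0.259144.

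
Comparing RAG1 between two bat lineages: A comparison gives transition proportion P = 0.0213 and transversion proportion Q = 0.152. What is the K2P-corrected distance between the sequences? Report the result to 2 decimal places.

0.20

Under the Kimura two-parameter model, d = −½ ln(1 − 2P − Q) − ¼ ln(1 − 2Q).
1 − 2P − Q = 0.8054, giving −½ ln(0.8054) = 0.108208.
1 − 2Q = 0.696, giving −¼ ln(0.696) = 0.090601.
d = 0.108208 + 0.090601 = 0.198809.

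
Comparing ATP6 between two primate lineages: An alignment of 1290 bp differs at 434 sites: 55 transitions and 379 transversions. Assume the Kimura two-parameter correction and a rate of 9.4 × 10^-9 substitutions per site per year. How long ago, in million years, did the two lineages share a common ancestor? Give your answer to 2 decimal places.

24.45

P = 55/1290 ≈ 0.042636 and Q = 379/1290 ≈ 0.293798.
Under the Kimura two-parameter model, d = −½ ln(1 − 2P − Q) − ¼ ln(1 − 2Q).
1 − 2P − Q = 0.62093, giving −½ ln(0.62093) = 0.238268.
1 − 2Q = 0.412404, giving −¼ ln(0.412404) = 0.221438.
d = 0.238268 + 0.221438 = 0.459706.
Under a molecular clock d = 2μt, so t = d/(2μ) = 0.459706 / (2 × 9.4 × 10^-9) = 24.45 million years.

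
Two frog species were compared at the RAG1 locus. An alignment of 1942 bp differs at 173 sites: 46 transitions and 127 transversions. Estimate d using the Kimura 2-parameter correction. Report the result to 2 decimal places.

P = 46/1942 ≈ 0.023687 and Q = 127/1942 ≈ 0.065396.
Under the Kimura two-parameter model, d = −½ ln(1 − 2P − Q) − ¼ ln(1 − 2Q).
1 − 2P − Q = 0.88723, giving −½ ln(0.88723) = 0.059826.
1 − 2Q = 0.869208, giving −¼ ln(0.869208) = 0.035043.
d = 0.059826 + 0.035043 = 0.094869.

0.09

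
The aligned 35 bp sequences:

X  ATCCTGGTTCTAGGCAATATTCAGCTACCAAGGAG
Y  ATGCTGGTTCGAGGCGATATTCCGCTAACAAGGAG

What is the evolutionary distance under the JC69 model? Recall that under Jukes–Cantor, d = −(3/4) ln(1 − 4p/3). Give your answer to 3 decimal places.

0.158

The sequences differ at 5 of 35 sites (3, 11, 16, 23, 28), so p = 5/35 ≈ 0.142857.
d = −(3/4) ln(1 − 4p/3) = −0.75 ln(1 − 0.190476) = −0.75 ln(0.809524)
  = −0.75 × (-0.211309) = 0.158482 substitutions/site.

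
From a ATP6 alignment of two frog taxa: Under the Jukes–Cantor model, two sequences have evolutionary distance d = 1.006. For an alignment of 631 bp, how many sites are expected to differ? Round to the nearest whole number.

Invert JC69: p = (3/4)(1 − e^(−4d/3)) = 0.75 × (1 − e^(-1.341333)) = 0.75 × (1 − 0.261497) = 0.553877.
Expected differing sites = pL ≈ 0.553877 × 631 = 349.496387 ≈ 349.

349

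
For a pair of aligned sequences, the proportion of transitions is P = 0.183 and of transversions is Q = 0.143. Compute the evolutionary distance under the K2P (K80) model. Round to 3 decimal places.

0.440

Under the Kimura two-parameter model, d = −½ ln(1 − 2P − Q) − ¼ ln(1 − 2Q).
1 − 2P − Q = 0.491, giving −½ ln(0.491) = 0.355656.
1 − 2Q = 0.714, giving −¼ ln(0.714) = 0.084218.
d = 0.355656 + 0.084218 = 0.439874.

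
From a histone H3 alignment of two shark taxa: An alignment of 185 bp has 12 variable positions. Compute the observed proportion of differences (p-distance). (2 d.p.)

p = 12/185 = 0.064864… ≈ 0.06 (to 2 d.p.).

0.06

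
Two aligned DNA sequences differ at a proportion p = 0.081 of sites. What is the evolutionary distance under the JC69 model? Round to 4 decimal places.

0.0857

d = −(3/4) ln(1 − 4p/3) = −0.75 ln(1 − 0.108) = −0.75 ln(0.892)
  = −0.75 × (-0.114289) = 0.085717 substitutions/site.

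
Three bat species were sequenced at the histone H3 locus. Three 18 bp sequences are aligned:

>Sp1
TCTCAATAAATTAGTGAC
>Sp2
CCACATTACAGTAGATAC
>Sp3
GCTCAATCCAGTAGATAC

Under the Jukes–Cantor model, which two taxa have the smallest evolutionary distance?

Sp1–Sp2: 7/18 differ, p = 0.389, d = 0.548.
Sp1–Sp3: 6/18 differ, p = 0.333, d = 0.441.
Sp2–Sp3: 4/18 differ, p = 0.222, d = 0.264.
The smallest distance is between Sp2 and Sp3.

Sp2 and Sp3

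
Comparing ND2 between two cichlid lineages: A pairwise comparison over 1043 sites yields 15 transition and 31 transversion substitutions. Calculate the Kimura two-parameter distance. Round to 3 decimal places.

0.045

P = 15/1043 ≈ 0.014382 and Q = 31/1043 ≈ 0.029722.
Under the Kimura two-parameter model, d = −½ ln(1 − 2P − Q) − ¼ ln(1 − 2Q).
1 − 2P − Q = 0.941514, giving −½ ln(0.941514) = 0.030133.
1 − 2Q = 0.940556, giving −¼ ln(0.940556) = 0.015321.
d = 0.030133 + 0.015321 = 0.045454.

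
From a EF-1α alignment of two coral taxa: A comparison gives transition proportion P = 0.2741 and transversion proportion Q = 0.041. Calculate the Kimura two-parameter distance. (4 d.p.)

Under the Kimura two-parameter model, d = −½ ln(1 − 2P − Q) − ¼ ln(1 − 2Q).
1 − 2P − Q = 0.4108, giving −½ ln(0.4108) = 0.444824.
1 − 2Q = 0.918, giving −¼ ln(0.918) = 0.021389.
d = 0.444824 + 0.021389 = 0.466213.

0.4662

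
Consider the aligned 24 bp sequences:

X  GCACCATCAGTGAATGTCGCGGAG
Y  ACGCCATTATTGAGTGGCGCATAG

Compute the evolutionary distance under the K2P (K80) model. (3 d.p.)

0.462

Of 24 sites, 5 differences are transitions and 3 are transversions, so P = 5/24 ≈ 0.208333 and Q = 3/24 = 0.125.
Under the Kimura two-parameter model, d = −½ ln(1 − 2P − Q) − ¼ ln(1 − 2Q).
1 − 2P − Q = 0.458334, giving −½ ln(0.458334) = 0.390079.
1 − 2Q = 0.75, giving −¼ ln(0.75) = 0.071921.
d = 0.390079 + 0.071921 = 0.462000.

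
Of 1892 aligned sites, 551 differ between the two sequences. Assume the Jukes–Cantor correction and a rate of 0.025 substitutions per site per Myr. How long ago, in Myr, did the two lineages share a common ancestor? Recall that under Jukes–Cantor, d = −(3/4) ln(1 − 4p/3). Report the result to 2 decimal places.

p = 551/1892 ≈ 0.291226.
d = −(3/4) ln(1 − 4p/3) = −0.75 ln(1 − 0.388301) = −0.75 ln(0.611699)
  = −0.75 × (-0.491515) = 0.368636 substitutions/site.
Under a molecular clock d = 2μt, so t = d/(2μ) = 0.368636 / (2 × 0.025) = 7.37 Myr.

7.37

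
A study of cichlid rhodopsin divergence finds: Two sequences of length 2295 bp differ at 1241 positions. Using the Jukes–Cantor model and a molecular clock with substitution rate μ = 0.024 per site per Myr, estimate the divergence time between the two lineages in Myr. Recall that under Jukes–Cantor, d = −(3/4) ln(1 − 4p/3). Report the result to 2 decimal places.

19.95

p = 1241/2295 ≈ 0.540741.
d = −(3/4) ln(1 − 4p/3) = −0.75 ln(1 − 0.720988) = −0.75 ln(0.279012)
  = −0.75 × (-1.276500) = 0.957375 substitutions/site.
Under a molecular clock d = 2μt, so t = d/(2μ) = 0.957375 / (2 × 0.024) = 19.95 Myr.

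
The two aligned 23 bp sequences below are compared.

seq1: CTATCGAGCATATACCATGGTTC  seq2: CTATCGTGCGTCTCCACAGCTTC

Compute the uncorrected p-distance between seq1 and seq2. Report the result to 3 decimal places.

0.348

The sequences differ at 8 of 23 positions (sites 7, 10, 12, 14, 16, 17, 18, 20).
p = 8/23 = 0.347826… ≈ 0.348 (to 3 d.p.).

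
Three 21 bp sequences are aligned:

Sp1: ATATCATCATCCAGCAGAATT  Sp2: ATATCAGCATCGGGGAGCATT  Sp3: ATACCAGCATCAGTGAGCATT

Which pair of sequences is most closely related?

Sp1–Sp2: 5/21 differ, p = 0.238, d = 0.286.
Sp1–Sp3: 7/21 differ, p = 0.333, d = 0.441.
Sp2–Sp3: 3/21 differ, p = 0.143, d = 0.158.
The smallest distance is between Sp2 and Sp3.

Sp2 and Sp3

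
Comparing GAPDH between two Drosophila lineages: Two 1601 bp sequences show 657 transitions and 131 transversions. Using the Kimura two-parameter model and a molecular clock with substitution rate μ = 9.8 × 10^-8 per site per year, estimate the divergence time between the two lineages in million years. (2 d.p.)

6.17

P = 657/1601 ≈ 0.410369 and Q = 131/1601 ≈ 0.081824.
Under the Kimura two-parameter model, d = −½ ln(1 − 2P − Q) − ¼ ln(1 − 2Q).
1 − 2P − Q = 0.097438, giving −½ ln(0.097438) = 1.164270.
1 − 2Q = 0.836352, giving −¼ ln(0.836352) = 0.044676.
d = 1.164270 + 0.044676 = 1.208946.
Under a molecular clock d = 2μt, so t = d/(2μ) = 1.208946 / (2 × 9.8 × 10^-8) = 6.17 million years.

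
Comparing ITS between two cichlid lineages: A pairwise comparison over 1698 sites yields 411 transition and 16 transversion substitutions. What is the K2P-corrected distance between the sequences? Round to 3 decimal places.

0.345

P = 411/1698 ≈ 0.242049 and Q = 16/1698 ≈ 0.009423.
Under the Kimura two-parameter model, d = −½ ln(1 − 2P − Q) − ¼ ln(1 − 2Q).
1 − 2P − Q = 0.506479, giving −½ ln(0.506479) = 0.340136.
1 − 2Q = 0.981154, giving −¼ ln(0.981154) = 0.004756.
d = 0.340136 + 0.004756 = 0.344892.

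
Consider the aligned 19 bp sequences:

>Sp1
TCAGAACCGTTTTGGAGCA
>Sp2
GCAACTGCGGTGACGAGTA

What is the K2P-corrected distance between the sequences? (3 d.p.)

0.961

Of 19 sites, 2 differences are transitions and 8 are transversions, so P = 2/19 ≈ 0.105263 and Q = 8/19 ≈ 0.421053.
Under the Kimura two-parameter model, d = −½ ln(1 − 2P − Q) − ¼ ln(1 − 2Q).
1 − 2P − Q = 0.368421, giving −½ ln(0.368421) = 0.499264.
1 − 2Q = 0.157894, giving −¼ ln(0.157894) = 0.461458.
d = 0.499264 + 0.461458 = 0.960722.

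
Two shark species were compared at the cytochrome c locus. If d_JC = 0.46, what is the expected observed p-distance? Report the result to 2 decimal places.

p = (3/4)(1 − e^(−4d/3)) = 0.75 × (1 − e^(-0.613333)) = 0.75 × (1 − 0.541543) = 0.343843.

0.34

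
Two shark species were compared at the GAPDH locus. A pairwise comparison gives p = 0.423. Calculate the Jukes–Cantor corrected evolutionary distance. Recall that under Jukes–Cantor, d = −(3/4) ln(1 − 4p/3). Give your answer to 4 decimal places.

0.6226

d = −(3/4) ln(1 − 4p/3) = −0.75 ln(1 − 0.564) = −0.75 ln(0.436)
  = −0.75 × (-0.830113) = 0.622585 substitutions/site.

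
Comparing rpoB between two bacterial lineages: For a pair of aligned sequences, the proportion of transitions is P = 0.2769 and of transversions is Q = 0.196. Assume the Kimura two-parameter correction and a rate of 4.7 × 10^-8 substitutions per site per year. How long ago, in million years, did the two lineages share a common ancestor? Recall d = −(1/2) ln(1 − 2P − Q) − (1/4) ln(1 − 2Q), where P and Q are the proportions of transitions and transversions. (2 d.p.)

Under the Kimura two-parameter model, d = −½ ln(1 − 2P − Q) − ¼ ln(1 − 2Q).
1 − 2P − Q = 0.2502, giving −½ ln(0.2502) = 0.692747.
1 − 2Q = 0.608, giving −¼ ln(0.608) = 0.124395.
d = 0.692747 + 0.124395 = 0.817142.
Under a molecular clock d = 2μt, so t = d/(2μ) = 0.817142 / (2 × 4.7 × 10^-8) = 8.69 million years.

8.69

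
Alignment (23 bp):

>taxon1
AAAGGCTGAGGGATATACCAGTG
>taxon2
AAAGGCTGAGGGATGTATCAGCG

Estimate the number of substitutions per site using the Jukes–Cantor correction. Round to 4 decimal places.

The sequences differ at 3 of 23 sites (15, 18, 22), so p = 3/23 ≈ 0.130435.
d = −(3/4) ln(1 − 4p/3) = −0.75 ln(1 − 0.173913) = −0.75 ln(0.826087)
  = −0.75 × (-0.191055) = 0.143291 substitutions/site.

0.1433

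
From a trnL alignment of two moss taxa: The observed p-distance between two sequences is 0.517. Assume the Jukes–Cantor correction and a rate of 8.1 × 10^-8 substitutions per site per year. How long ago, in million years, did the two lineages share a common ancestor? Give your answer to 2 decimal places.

5.41

d = −(3/4) ln(1 − 4p/3) = −0.75 ln(1 − 0.689333) = −0.75 ln(0.310667)
  = −0.75 × (-1.169034) = 0.876776 substitutions/site.
Under a molecular clock d = 2μt, so t = d/(2μ) = 0.876776 / (2 × 8.1 × 10^-8) = 5.41 million years.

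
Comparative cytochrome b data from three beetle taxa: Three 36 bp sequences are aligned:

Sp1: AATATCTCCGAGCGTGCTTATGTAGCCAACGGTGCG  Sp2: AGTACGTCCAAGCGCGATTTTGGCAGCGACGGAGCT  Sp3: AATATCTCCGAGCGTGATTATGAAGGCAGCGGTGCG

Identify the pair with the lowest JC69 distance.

Sp1 and Sp3

Sp1–Sp2: 14/36 differ, p = 0.389, d = 0.548.
Sp1–Sp3: 4/36 differ, p = 0.111, d = 0.120.
Sp2–Sp3: 13/36 differ, p = 0.361, d = 0.493.
The smallest distance is between Sp1 and Sp3.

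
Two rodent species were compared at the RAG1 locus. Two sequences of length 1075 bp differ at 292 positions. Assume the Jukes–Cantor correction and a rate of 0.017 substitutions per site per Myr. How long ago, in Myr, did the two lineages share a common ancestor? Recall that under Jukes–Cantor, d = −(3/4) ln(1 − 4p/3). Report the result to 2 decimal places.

p = 292/1075 ≈ 0.271628.
d = −(3/4) ln(1 − 4p/3) = −0.75 ln(1 − 0.362171) = −0.75 ln(0.637829)
  = −0.75 × (-0.449685) = 0.337264 substitutions/site.
Under a molecular clock d = 2μt, so t = d/(2μ) = 0.337264 / (2 × 0.017) = 9.92 Myr.

9.92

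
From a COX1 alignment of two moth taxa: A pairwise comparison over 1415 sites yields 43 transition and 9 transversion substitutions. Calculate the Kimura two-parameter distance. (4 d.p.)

0.0379

P = 43/1415 ≈ 0.030389 and Q = 9/1415 ≈ 0.00636.
Under the Kimura two-parameter model, d = −½ ln(1 − 2P − Q) − ¼ ln(1 − 2Q).
1 − 2P − Q = 0.932862, giving −½ ln(0.932862) = 0.034749.
1 − 2Q = 0.98728, giving −¼ ln(0.98728) = 0.003200.
d = 0.034749 + 0.003200 = 0.037949.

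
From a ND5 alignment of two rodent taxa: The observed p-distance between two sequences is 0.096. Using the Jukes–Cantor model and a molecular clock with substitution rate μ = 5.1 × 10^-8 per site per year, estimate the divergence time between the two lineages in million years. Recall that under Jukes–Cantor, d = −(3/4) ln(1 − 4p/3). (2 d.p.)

1.01

d = −(3/4) ln(1 − 4p/3) = −0.75 ln(1 − 0.128) = −0.75 ln(0.872)
  = −0.75 × (-0.136966) = 0.102725 substitutions/site.
Under a molecular clock d = 2μt, so t = d/(2μ) = 0.102725 / (2 × 5.1 × 10^-8) = 1.01 million years.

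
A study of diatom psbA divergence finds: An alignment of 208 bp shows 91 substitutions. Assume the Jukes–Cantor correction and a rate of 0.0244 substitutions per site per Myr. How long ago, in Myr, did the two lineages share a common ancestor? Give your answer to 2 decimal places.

13.45

p = 91/208 = 0.4375.
d = −(3/4) ln(1 − 4p/3) = −0.75 ln(1 − 0.583333) = −0.75 ln(0.416667)
  = −0.75 × (-0.875468) = 0.656601 substitutions/site.
Under a molecular clock d = 2μt, so t = d/(2μ) = 0.656601 / (2 × 0.0244) = 13.45 Myr.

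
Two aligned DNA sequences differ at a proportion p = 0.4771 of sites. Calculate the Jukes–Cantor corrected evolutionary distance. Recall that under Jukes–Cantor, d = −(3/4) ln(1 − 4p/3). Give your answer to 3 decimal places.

0.758

d = −(3/4) ln(1 − 4p/3) = −0.75 ln(1 − 0.636133) = −0.75 ln(0.363867)
  = −0.75 × (-1.010967) = 0.758225 substitutions/site.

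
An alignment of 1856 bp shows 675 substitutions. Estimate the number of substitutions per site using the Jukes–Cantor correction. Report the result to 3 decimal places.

p = 675/1856 ≈ 0.363685.
d = −(3/4) ln(1 − 4p/3) = −0.75 ln(1 − 0.484913) = −0.75 ln(0.515087)
  = −0.75 × (-0.663419) = 0.497564 substitutions/site.

0.498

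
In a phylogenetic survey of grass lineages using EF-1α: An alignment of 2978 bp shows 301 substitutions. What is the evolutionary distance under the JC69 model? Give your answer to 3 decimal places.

p = 301/2978 ≈ 0.101075.
d = −(3/4) ln(1 − 4p/3) = −0.75 ln(1 − 0.134767) = −0.75 ln(0.865233)
  = −0.75 × (-0.144756) = 0.108567 substitutions/site.

0.109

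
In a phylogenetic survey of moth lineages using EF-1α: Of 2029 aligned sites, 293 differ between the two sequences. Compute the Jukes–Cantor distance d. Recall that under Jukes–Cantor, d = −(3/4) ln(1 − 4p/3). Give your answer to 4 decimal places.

0.1604

p = 293/2029 ≈ 0.144406.
d = −(3/4) ln(1 − 4p/3) = −0.75 ln(1 − 0.192541) = −0.75 ln(0.807459)
  = −0.75 × (-0.213863) = 0.160397 substitutions/site.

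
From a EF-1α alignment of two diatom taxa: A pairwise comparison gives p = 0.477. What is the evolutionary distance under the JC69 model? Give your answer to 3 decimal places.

0.758

d = −(3/4) ln(1 − 4p/3) = −0.75 ln(1 − 0.636) = −0.75 ln(0.364)
  = −0.75 × (-1.010601) = 0.757951 substitutions/site.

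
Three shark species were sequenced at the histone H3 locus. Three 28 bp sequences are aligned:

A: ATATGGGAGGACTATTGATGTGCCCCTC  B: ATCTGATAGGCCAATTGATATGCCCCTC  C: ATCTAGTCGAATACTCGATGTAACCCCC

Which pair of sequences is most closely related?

A–B: 6/28 differ, p = 0.214, d = 0.252.
A–C: 12/28 differ, p = 0.429, d = 0.635.
B–C: 12/28 differ, p = 0.429, d = 0.635.
The smallest distance is between A and B.

A and B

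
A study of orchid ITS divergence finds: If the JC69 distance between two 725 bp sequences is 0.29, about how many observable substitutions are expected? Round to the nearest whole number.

174

Invert JC69: p = (3/4)(1 − e^(−4d/3)) = 0.75 × (1 − e^(-0.386667)) = 0.75 × (1 − 0.679317) = 0.240512.
Expected differing sites = pL ≈ 0.240512 × 725 = 174.3712 ≈ 174.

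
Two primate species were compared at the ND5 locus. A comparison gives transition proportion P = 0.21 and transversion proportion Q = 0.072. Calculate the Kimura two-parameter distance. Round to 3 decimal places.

Under the Kimura two-parameter model, d = −½ ln(1 − 2P − Q) − ¼ ln(1 − 2Q).
1 − 2P − Q = 0.508, giving −½ ln(0.508) = 0.338637.
1 − 2Q = 0.856, giving −¼ ln(0.856) = 0.038871.
d = 0.338637 + 0.038871 = 0.377508.

0.378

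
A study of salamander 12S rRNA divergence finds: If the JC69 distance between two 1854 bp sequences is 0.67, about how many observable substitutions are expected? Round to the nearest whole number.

Invert JC69: p = (3/4)(1 − e^(−4d/3)) = 0.75 × (1 − e^(-0.893333)) = 0.75 × (1 − 0.409289) = 0.443033.
Expected differing sites = pL ≈ 0.443033 × 1854 = 821.383182 ≈ 821.

821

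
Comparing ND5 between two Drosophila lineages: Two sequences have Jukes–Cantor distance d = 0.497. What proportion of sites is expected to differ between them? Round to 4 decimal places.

p = (3/4)(1 − e^(−4d/3)) = 0.75 × (1 − e^(-0.662667)) = 0.75 × (1 − 0.515475) = 0.363394.

0.3634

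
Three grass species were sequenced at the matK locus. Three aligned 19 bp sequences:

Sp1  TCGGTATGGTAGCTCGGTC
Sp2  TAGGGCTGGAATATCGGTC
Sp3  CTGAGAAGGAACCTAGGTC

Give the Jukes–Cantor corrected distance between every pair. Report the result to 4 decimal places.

Sp1–Sp2: 6/19 sites differ → p ≈ 0.315789, d = −0.75 ln(1 − 0.421052) = 0.409907 ≈ 0.4099.
Sp1–Sp3: 8/19 sites differ → p ≈ 0.421053, d = −0.75 ln(1 − 0.561404) = 0.618132 ≈ 0.6181.
Sp2–Sp3: 8/19 sites differ → p ≈ 0.421053, d = −0.75 ln(1 − 0.561404) = 0.618132 ≈ 0.6181.

d(Sp1,Sp2) = 0.4099, d(Sp1,Sp3) = 0.6181, d(Sp2,Sp3) = 0.6181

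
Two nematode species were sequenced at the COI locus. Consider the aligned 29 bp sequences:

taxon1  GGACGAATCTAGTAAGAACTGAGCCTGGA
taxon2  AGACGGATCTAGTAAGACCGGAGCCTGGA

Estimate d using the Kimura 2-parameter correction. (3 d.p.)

0.153

Of 29 sites, 2 differences are transitions and 2 are transversions, so P = 2/29 ≈ 0.068966 and Q = 2/29 ≈ 0.068966.
Under the Kimura two-parameter model, d = −½ ln(1 − 2P − Q) − ¼ ln(1 − 2Q).
1 − 2P − Q = 0.793102, giving −½ ln(0.793102) = 0.115902.
1 − 2Q = 0.862068, giving −¼ ln(0.862068) = 0.037105.
d = 0.115902 + 0.037105 = 0.153007.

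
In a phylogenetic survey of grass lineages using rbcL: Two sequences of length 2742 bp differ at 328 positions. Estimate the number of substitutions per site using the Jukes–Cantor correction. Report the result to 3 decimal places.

p = 328/2742 ≈ 0.119621.
d = −(3/4) ln(1 − 4p/3) = −0.75 ln(1 − 0.159495) = −0.75 ln(0.840505)
  = −0.75 × (-0.173752) = 0.130314 substitutions/site.

0.130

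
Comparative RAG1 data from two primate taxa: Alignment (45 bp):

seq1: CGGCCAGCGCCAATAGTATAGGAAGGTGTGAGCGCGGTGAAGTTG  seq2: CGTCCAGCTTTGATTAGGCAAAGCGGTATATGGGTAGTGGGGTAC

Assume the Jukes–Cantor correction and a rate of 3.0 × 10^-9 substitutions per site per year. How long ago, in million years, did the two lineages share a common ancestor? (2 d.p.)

155.21

The sequences differ at 24 of 45 sites, so p = 24/45 ≈ 0.533333.
d = −(3/4) ln(1 − 4p/3) = −0.75 ln(1 − 0.711111) = −0.75 ln(0.288889)
  = −0.75 × (-1.241713) = 0.931285 substitutions/site.
Under a molecular clock d = 2μt, so t = d/(2μ) = 0.931285 / (2 × 3.0 × 10^-9) = 155.21 million years.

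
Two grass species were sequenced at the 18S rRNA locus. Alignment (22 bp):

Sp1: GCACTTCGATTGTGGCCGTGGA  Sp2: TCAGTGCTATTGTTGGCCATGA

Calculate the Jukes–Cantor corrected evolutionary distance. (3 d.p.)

The sequences differ at 9 of 22 sites (1, 4, 6, 8, 14, 16, 18, 19, 20), so p = 9/22 ≈ 0.409091.
d = −(3/4) ln(1 − 4p/3) = −0.75 ln(1 − 0.545455) = −0.75 ln(0.454545)
  = −0.75 × (-0.788458) = 0.591344 substitutions/site.

0.591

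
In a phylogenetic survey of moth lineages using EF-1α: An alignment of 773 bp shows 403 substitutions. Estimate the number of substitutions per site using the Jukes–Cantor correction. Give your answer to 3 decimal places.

p = 403/773 ≈ 0.521345.
d = −(3/4) ln(1 − 4p/3) = −0.75 ln(1 − 0.695127) = −0.75 ln(0.304873)
  = −0.75 × (-1.187860) = 0.890895 substitutions/site.

0.891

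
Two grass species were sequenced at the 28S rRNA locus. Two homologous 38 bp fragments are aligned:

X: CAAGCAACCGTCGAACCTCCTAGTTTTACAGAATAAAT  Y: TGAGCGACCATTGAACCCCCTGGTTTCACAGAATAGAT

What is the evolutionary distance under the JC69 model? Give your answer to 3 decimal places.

The sequences differ at 9 of 38 sites (1, 2, 6, 10, 12, 18, 22, 27, 36), so p = 9/38 ≈ 0.236842.
d = −(3/4) ln(1 − 4p/3) = −0.75 ln(1 − 0.315789) = −0.75 ln(0.684211)
  = −0.75 × (-0.379489) = 0.284617 substitutions/site.

0.285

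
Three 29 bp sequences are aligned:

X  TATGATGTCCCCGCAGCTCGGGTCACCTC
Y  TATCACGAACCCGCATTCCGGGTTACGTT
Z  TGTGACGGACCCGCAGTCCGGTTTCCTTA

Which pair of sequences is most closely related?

X–Y: 10/29 differ, p = 0.345, d = 0.462.
X–Z: 11/29 differ, p = 0.379, d = 0.529.
Y–Z: 8/29 differ, p = 0.276, d = 0.344.
The smallest distance is between Y and Z.

Y and Z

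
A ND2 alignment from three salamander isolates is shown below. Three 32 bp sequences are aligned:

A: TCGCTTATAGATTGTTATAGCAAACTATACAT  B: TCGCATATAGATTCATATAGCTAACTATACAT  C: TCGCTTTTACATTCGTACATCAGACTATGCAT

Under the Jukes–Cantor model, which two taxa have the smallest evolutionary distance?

A and B

A–B: 4/32 differ, p = 0.125, d = 0.137.
A–C: 8/32 differ, p = 0.250, d = 0.304.
B–C: 9/32 differ, p = 0.281, d = 0.353.
The smallest distance is between A and B.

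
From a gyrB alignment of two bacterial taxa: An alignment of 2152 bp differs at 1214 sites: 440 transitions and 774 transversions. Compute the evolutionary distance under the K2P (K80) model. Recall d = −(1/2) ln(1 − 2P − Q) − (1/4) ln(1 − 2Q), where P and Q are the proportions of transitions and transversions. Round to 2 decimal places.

1.05

P = 440/2152 ≈ 0.204461 and Q = 774/2152 ≈ 0.359665.
Under the Kimura two-parameter model, d = −½ ln(1 − 2P − Q) − ¼ ln(1 − 2Q).
1 − 2P − Q = 0.231413, giving −½ ln(0.231413) = 0.731776.
1 − 2Q = 0.28067, giving −¼ ln(0.28067) = 0.317644.
d = 0.731776 + 0.317644 = 1.049420.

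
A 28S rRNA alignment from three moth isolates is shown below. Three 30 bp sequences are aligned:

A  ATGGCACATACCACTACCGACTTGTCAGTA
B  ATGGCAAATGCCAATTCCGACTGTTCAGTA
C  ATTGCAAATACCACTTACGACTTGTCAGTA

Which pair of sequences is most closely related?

A–B: 6/30 differ, p = 0.200, d = 0.233.
A–C: 4/30 differ, p = 0.133, d = 0.147.
B–C: 6/30 differ, p = 0.200, d = 0.233.
The smallest distance is between A and C.

A and C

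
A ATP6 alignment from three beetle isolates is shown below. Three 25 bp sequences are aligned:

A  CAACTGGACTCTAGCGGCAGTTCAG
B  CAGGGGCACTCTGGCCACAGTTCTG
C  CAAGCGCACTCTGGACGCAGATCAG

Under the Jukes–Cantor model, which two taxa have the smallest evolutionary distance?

B and C

A–B: 8/25 differ, p = 0.320, d = 0.417.
A–C: 7/25 differ, p = 0.280, d = 0.351.
B–C: 6/25 differ, p = 0.240, d = 0.289.
The smallest distance is between B and C.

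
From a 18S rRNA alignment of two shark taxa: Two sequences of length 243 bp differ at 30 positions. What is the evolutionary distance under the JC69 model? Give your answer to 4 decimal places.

0.1349

p = 30/243 ≈ 0.123457.
d = −(3/4) ln(1 − 4p/3) = −0.75 ln(1 − 0.164609) = −0.75 ln(0.835391)
  = −0.75 × (-0.179855) = 0.134891 substitutions/site.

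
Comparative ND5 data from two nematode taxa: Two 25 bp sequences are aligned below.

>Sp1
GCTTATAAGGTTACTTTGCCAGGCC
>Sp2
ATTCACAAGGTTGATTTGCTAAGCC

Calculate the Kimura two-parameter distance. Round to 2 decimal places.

0.48

Of 25 sites, 7 differences are transitions and 1 are transversions, so P = 7/25 = 0.28 and Q = 1/25 = 0.04.
Under the Kimura two-parameter model, d = −½ ln(1 − 2P − Q) − ¼ ln(1 − 2Q).
1 − 2P − Q = 0.4, giving −½ ln(0.4) = 0.458145.
1 − 2Q = 0.92, giving −¼ ln(0.92) = 0.020845.
d = 0.458145 + 0.020845 = 0.478990.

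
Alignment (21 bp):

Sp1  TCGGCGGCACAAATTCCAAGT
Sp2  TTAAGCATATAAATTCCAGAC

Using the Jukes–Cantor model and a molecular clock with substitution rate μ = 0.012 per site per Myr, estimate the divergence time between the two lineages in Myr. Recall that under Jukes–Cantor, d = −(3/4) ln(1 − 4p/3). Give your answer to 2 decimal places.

37.46

The sequences differ at 11 of 21 sites, so p = 11/21 ≈ 0.52381.
d = −(3/4) ln(1 − 4p/3) = −0.75 ln(1 − 0.698413) = −0.75 ln(0.301587)
  = −0.75 × (-1.198697) = 0.899023 substitutions/site.
Under a molecular clock d = 2μt, so t = d/(2μ) = 0.899023 / (2 × 0.012) = 37.46 Myr.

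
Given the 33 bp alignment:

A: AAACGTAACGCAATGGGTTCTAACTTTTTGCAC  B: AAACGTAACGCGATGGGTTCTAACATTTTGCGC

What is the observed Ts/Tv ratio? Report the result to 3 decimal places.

2.000

Transitions are A↔G and C↔T; transversions are all other mismatches.
Transitions: 2. Transversions: 1.
R = 2/1 = 2.000.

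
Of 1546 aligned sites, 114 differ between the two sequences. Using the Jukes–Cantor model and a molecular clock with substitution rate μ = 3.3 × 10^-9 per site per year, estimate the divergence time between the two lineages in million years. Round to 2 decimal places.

11.76

p = 114/1546 ≈ 0.073739.
d = −(3/4) ln(1 − 4p/3) = −0.75 ln(1 − 0.098319) = −0.75 ln(0.901681)
  = −0.75 × (-0.103494) = 0.077621 substitutions/site.
Under a molecular clock d = 2μt, so t = d/(2μ) = 0.077621 / (2 × 3.3 × 10^-9) = 11.76 million years.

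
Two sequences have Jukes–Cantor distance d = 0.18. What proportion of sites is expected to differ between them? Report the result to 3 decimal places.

0.160

p = (3/4)(1 − e^(−4d/3)) = 0.75 × (1 − e^(-0.24)) = 0.75 × (1 − 0.786628) = 0.160029.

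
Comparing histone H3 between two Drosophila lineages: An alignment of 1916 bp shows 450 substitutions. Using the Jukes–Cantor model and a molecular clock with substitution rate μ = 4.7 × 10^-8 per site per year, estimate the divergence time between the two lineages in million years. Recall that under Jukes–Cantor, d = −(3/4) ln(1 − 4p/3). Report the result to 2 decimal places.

3.00

p = 450/1916 ≈ 0.234864.
d = −(3/4) ln(1 − 4p/3) = −0.75 ln(1 − 0.313152) = −0.75 ln(0.686848)
  = −0.75 × (-0.375642) = 0.281732 substitutions/site.
Under a molecular clock d = 2μt, so t = d/(2μ) = 0.281732 / (2 × 4.7 × 10^-8) = 3.00 million years.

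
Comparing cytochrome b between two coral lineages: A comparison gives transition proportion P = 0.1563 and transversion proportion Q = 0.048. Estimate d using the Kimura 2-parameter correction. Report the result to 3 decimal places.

Under the Kimura two-parameter model, d = −½ ln(1 − 2P − Q) − ¼ ln(1 − 2Q).
1 − 2P − Q = 0.6394, giving −½ ln(0.6394) = 0.223613.
1 − 2Q = 0.904, giving −¼ ln(0.904) = 0.025231.
d = 0.223613 + 0.025231 = 0.248844.

0.249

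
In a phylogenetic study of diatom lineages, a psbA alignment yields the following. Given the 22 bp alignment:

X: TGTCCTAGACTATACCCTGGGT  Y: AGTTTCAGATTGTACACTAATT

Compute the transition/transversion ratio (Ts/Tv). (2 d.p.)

2.33

Transitions are A↔G and C↔T; transversions are all other mismatches.
Transitions: 7. Transversions: 3.
R = 7/3 = 2.333333… ≈ 2.33 (to 2 d.p.).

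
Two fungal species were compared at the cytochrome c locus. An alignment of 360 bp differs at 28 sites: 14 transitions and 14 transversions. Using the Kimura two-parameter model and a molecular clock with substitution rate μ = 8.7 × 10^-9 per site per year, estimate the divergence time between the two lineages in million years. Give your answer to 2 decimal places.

4.73

P = 14/360 ≈ 0.038889 and Q = 14/360 ≈ 0.038889.
Under the Kimura two-parameter model, d = −½ ln(1 − 2P − Q) − ¼ ln(1 − 2Q).
1 − 2P − Q = 0.883333, giving −½ ln(0.883333) = 0.062027.
1 − 2Q = 0.922222, giving −¼ ln(0.922222) = 0.020242.
d = 0.062027 + 0.020242 = 0.082269.
Under a molecular clock d = 2μt, so t = d/(2μ) = 0.082269 / (2 × 8.7 × 10^-9) = 4.73 million years.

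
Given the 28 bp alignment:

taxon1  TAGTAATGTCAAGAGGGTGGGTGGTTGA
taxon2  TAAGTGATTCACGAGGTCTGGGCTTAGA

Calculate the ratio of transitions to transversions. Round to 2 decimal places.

Transitions are A↔G and C↔T; transversions are all other mismatches.
Transitions: 3. Transversions: 11.
R = 3/11 = 0.272727… ≈ 0.27 (to 2 d.p.).

0.27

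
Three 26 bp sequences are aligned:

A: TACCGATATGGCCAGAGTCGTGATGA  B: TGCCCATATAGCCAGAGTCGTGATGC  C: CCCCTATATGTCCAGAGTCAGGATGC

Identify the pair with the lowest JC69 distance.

A–B: 4/26 differ, p = 0.154, d = 0.172.
A–C: 7/26 differ, p = 0.269, d = 0.334.
B–C: 7/26 differ, p = 0.269, d = 0.334.
The smallest distance is between A and B.

A and B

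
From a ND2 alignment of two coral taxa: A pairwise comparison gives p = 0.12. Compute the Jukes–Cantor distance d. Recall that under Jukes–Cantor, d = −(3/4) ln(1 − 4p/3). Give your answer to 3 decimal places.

d = −(3/4) ln(1 − 4p/3) = −0.75 ln(1 − 0.16) = −0.75 ln(0.84)
  = −0.75 × (-0.174353) = 0.130765 substitutions/site.

0.131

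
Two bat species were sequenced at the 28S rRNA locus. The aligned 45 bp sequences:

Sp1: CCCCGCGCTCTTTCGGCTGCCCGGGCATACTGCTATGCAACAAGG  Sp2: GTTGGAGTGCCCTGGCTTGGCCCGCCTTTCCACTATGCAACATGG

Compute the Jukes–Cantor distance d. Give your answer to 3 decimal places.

0.673

The sequences differ at 20 of 45 sites, so p = 20/45 ≈ 0.444444.
d = −(3/4) ln(1 − 4p/3) = −0.75 ln(1 − 0.592592) = −0.75 ln(0.407408)
  = −0.75 × (-0.897940) = 0.673455 substitutions/site.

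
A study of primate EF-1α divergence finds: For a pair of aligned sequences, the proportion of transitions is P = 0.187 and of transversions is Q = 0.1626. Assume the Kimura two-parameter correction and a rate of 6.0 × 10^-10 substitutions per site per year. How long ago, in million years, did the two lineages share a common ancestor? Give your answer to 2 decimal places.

402.43

Under the Kimura two-parameter model, d = −½ ln(1 − 2P − Q) − ¼ ln(1 − 2Q).
1 − 2P − Q = 0.4634, giving −½ ln(0.4634) = 0.384582.
1 − 2Q = 0.6748, giving −¼ ln(0.6748) = 0.098335.
d = 0.384582 + 0.098335 = 0.482917.
Under a molecular clock d = 2μt, so t = d/(2μ) = 0.482917 / (2 × 6.0 × 10^-10) = 402.43 million years.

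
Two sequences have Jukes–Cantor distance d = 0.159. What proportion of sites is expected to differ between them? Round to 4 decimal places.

p = (3/4)(1 − e^(−4d/3)) = 0.75 × (1 − e^(-0.212)) = 0.75 × (1 − 0.808965) = 0.143276.

0.1433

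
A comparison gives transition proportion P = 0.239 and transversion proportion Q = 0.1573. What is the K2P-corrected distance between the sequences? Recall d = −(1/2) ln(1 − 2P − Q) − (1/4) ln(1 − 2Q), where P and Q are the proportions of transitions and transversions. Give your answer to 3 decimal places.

0.599

Under the Kimura two-parameter model, d = −½ ln(1 − 2P − Q) − ¼ ln(1 − 2Q).
1 − 2P − Q = 0.3647, giving −½ ln(0.3647) = 0.504340.
1 − 2Q = 0.6854, giving −¼ ln(0.6854) = 0.094438.
d = 0.504340 + 0.094438 = 0.598778.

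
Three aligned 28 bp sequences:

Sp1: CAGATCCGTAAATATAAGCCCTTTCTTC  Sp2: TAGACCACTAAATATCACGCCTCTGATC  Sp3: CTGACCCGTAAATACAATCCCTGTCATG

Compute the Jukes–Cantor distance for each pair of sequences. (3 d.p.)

Sp1–Sp2: 10/28 sites differ → p ≈ 0.357143, d = −0.75 ln(1 − 0.476191) = 0.484971 ≈ 0.485.
Sp1–Sp3: 7/28 sites differ → p = 0.25, d = −0.75 ln(1 − 0.333333) = 0.304098 ≈ 0.304.
Sp2–Sp3: 11/28 sites differ → p ≈ 0.392857, d = −0.75 ln(1 − 0.523809) = 0.556452 ≈ 0.556.

d(Sp1,Sp2) = 0.485, d(Sp1,Sp3) = 0.304, d(Sp2,Sp3) = 0.556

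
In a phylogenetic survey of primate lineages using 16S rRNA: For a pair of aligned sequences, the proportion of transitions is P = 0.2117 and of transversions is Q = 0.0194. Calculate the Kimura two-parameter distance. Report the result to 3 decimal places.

Under the Kimura two-parameter model, d = −½ ln(1 − 2P − Q) − ¼ ln(1 − 2Q).
1 − 2P − Q = 0.5572, giving −½ ln(0.5572) = 0.292416.
1 − 2Q = 0.9612, giving −¼ ln(0.9612) = 0.009893.
d = 0.292416 + 0.009893 = 0.302309.

0.302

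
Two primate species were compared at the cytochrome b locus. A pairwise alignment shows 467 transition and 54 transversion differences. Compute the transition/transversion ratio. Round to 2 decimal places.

R = 467/54 = 8.648148… ≈ 8.65 (to 2 d.p.).

8.65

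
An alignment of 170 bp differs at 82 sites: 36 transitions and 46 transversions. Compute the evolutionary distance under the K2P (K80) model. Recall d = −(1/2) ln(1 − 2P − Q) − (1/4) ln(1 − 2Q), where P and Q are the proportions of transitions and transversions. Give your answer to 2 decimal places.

0.79

P = 36/170 ≈ 0.211765 and Q = 46/170 ≈ 0.270588.
Under the Kimura two-parameter model, d = −½ ln(1 − 2P − Q) − ¼ ln(1 − 2Q).
1 − 2P − Q = 0.305882, giving −½ ln(0.305882) = 0.592278.
1 − 2Q = 0.458824, giving −¼ ln(0.458824) = 0.194772.
d = 0.592278 + 0.194772 = 0.787050.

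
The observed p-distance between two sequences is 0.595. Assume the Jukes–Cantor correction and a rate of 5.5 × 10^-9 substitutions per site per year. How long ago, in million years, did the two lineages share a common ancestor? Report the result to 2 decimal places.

107.50

d = −(3/4) ln(1 − 4p/3) = −0.75 ln(1 − 0.793333) = −0.75 ln(0.206667)
  = −0.75 × (-1.576646) = 1.182485 substitutions/site.
Under a molecular clock d = 2μt, so t = d/(2μ) = 1.182485 / (2 × 5.5 × 10^-9) = 107.50 million years.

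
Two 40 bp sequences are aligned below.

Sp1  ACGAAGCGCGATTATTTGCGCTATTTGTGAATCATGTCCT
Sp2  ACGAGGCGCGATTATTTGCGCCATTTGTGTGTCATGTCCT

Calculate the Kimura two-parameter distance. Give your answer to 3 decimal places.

0.109

Of 40 sites, 3 differences are transitions and 1 are transversions, so P = 3/40 = 0.075 and Q = 1/40 = 0.025.
Under the Kimura two-parameter model, d = −½ ln(1 − 2P − Q) − ¼ ln(1 − 2Q).
1 − 2P − Q = 0.825, giving −½ ln(0.825) = 0.096186.
1 − 2Q = 0.95, giving −¼ ln(0.95) = 0.012823.
d = 0.096186 + 0.012823 = 0.109009.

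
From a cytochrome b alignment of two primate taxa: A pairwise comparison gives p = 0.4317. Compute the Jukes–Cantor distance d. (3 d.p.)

d = −(3/4) ln(1 − 4p/3) = −0.75 ln(1 − 0.5756) = −0.75 ln(0.4244)
  = −0.75 × (-0.857079) = 0.642809 substitutions/site.

0.643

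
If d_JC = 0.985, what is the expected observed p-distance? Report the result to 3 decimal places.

p = (3/4)(1 − e^(−4d/3)) = 0.75 × (1 − e^(-1.313333)) = 0.75 × (1 − 0.268922) = 0.548309.

0.548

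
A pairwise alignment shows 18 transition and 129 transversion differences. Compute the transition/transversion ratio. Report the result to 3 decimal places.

R = 18/129 = 0.139534… ≈ 0.140 (to 3 d.p.).

0.140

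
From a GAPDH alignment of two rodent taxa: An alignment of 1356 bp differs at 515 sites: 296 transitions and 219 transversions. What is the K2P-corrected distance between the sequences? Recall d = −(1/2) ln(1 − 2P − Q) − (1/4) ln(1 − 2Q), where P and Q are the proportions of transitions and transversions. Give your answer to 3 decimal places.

P = 296/1356 ≈ 0.218289 and Q = 219/1356 ≈ 0.161504.
Under the Kimura two-parameter model, d = −½ ln(1 − 2P − Q) − ¼ ln(1 − 2Q).
1 − 2P − Q = 0.401918, giving −½ ln(0.401918) = 0.455754.
1 − 2Q = 0.676992, giving −¼ ln(0.676992) = 0.097524.
d = 0.455754 + 0.097524 = 0.553278.

0.553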